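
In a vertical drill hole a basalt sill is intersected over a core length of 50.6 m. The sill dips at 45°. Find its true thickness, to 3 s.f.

35.8 m

True thickness t = h · cos(dip) = 50.6 × cos 45°
t = 50.6 × 0.7071 = 35.780 m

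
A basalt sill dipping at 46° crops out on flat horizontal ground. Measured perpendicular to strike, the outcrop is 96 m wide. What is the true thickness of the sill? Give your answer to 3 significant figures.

True thickness t = w · sin(dip) = 96 × sin 46°
t = 96 × 0.7193 = 69.057 m

69.1 m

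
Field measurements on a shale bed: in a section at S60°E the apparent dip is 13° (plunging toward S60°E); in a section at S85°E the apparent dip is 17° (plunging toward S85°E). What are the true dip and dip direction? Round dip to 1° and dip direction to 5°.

The two traces are lines in the plane: v₁ = (sin 120°·cos 13°, cos 120°·cos 13°, −sin 13°), v₂ = (sin 95°·cos 17°, cos 95°·cos 17°, −sin 17°).
The plane normal is n = v₁ × v₂ ∝ (0.124, 0.032, 0.394).
Dip δ = arctan(|n_h|/n_z) = arctan(0.128/0.394) = 18.0°.
Dip direction = azimuth of (n_x, n_y) = atan2(0.124, 0.032) = 75°.

true dip 18°, dip direction 075°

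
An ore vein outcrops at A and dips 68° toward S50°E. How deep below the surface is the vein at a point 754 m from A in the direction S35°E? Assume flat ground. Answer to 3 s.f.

1800 m

The hole lies 15° from the dip direction, so the down-dip offset is 754 × cos 15° = 728.31 m.
Depth = down-dip offset × tan(dip) = 728.31 × tan 68° = 728.31 × 2.4751
Depth = 1802.63 m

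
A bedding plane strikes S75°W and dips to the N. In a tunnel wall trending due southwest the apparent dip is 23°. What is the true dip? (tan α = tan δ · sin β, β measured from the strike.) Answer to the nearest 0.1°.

40.3°

The section is 30° from the strike.
tan(true dip) = tan 23° / sin 30° = 0.8489
true dip = arctan 0.8489 = 40.33°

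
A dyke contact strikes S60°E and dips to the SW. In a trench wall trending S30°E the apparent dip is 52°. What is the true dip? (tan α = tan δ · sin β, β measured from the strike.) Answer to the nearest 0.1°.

The section is 30° from the strike.
tan δ = tan α / sin β = tan 52° / sin 30° = 1.2799 / 0.5000 = 2.5599
δ = arctan(2.5599) = 68.66°

68.7°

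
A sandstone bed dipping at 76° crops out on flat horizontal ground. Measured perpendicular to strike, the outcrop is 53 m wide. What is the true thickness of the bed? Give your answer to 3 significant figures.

True thickness t = w · sin(dip) = 53 × sin 76°
t = 53 × 0.9703 = 51.426 m

51.4 m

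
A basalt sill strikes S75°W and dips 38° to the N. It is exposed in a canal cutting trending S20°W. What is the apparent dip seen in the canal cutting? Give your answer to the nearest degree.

33°

The section lies 55° from the strike.
tan(apparent dip) = tan 38° · sin 55° = 0.6400
α = arctan(0.6400) = 32.62°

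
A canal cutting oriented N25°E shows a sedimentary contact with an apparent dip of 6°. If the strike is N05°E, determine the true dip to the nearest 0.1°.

The section is 20° from the strike.
tan(true dip) = tan 6° / sin 20° = 0.3073
δ = arctan(0.3073) = 17.08°

17.1°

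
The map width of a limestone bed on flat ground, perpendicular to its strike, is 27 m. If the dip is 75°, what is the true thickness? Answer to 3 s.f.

26.1 m

True thickness t = w · sin(dip) = 27 × sin 75°
t = 27 × 0.9659 = 26.080 m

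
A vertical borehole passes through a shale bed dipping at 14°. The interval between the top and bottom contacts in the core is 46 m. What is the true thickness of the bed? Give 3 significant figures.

44.6 m

True thickness t = h · cos(dip) = 46 × cos 14°
t = 46 × 0.9703 = 44.634 m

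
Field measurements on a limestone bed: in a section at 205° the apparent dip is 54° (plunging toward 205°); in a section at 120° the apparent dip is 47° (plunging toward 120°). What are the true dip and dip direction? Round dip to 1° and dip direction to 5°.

The two traces are lines in the plane: v₁ = (sin 205°·cos 54°, cos 205°·cos 54°, −sin 54°), v₂ = (sin 120°·cos 47°, cos 120°·cos 47°, −sin 47°).
n = v₁ × v₂ = (0.114, -0.660, 0.399) (taken with n_z > 0).
tan δ = √(n_x²+n_y²)/n_z = 0.669/0.399, so δ = 59.2°.
The horizontal component of n points toward azimuth atan2(n_x, n_y) = 170°, the dip direction.

true dip 59°, dip direction 170°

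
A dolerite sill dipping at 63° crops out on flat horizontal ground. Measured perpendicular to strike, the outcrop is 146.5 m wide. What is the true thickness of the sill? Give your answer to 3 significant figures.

True thickness t = w · sin(dip) = 146.5 × sin 63°
t = 146.5 × 0.8910 = 130.532 m

131 m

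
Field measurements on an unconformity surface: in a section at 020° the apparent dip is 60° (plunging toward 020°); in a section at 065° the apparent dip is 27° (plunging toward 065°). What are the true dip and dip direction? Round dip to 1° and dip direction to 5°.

true dip 64°, dip direction 350°

Represent each trace as a vector plunging at its apparent dip toward its trend (east-north-up frame): v₁ = (0.171, 0.470, -0.866), v₂ = (0.808, 0.377, -0.454).
The plane normal is n = v₁ × v₂ ∝ (-0.113, 0.622, 0.315).
True dip = arccos(n_z / |n|) = arccos(0.4462) = 63.5°.
Dip direction = atan2(-0.113, 0.622) = 350° (azimuth of n's horizontal projection).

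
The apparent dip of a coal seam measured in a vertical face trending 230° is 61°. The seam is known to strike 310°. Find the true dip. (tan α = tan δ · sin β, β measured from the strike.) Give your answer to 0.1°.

61.4°

The section is 80° from the strike.
tan(true dip) = tan 61° / sin 80° = 1.8319
δ = arctan(1.8319) = 61.37°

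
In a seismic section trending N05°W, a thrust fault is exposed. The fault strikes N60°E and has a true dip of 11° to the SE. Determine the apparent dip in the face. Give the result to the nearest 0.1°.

Angle between strike (N60°E) and section (N05°W): β = 65°.
tan(apparent dip) = tan 11° · sin 65° = 0.1762
α = arctan(0.1762) = 9.99°

10.0°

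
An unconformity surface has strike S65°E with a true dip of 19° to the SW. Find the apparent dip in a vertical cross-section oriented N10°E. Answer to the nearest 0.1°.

The strike is S65°E and the section trends N10°E; the acute angle between them is β = 75°.
tan α = tan 19° × sin 75° = 0.3443 × 0.9659 = 0.3326
apparent dip = arctan 0.3326 = 18.40°

18.4°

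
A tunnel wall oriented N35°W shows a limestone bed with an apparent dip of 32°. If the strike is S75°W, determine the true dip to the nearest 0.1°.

β = acute angle between strike S75°W and section N35°W = 70°.
tan(true dip) = tan 32° / sin 70° = 0.6650
true dip = arctan 0.6650 = 33.62°

33.6°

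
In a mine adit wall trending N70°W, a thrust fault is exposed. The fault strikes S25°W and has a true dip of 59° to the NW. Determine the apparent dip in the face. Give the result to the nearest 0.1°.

The strike is S25°W and the section trends N70°W; the acute angle between them is β = 85°.
tan(apparent dip) = tan 59° · sin 85° = 1.6579
α = arctan(1.6579) = 58.90°

58.9°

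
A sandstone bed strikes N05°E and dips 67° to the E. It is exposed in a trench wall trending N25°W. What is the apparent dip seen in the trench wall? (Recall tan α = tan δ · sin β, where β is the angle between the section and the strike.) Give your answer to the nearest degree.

50°

Angle between strike (N05°E) and section (N25°W): β = 30°.
tan(apparent dip) = tan 67° · sin 30° = 1.1779
α = arctan(1.1779) = 49.67°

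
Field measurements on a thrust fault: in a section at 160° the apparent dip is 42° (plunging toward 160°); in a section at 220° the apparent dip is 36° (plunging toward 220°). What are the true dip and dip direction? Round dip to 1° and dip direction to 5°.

Each apparent-dip line lies in the plane. As unit vectors (x east, y north, z up), v₁ plunges 42°→160° and v₂ plunges 36°→220°.
The plane normal is n = v₁ × v₂ ∝ (0.004, -0.497, 0.521).
Dip δ = arctan(|n_h|/n_z) = arctan(0.497/0.521) = 43.7°.
Dip direction = azimuth of (n_x, n_y) = atan2(0.004, -0.497) = 180°.

true dip 44°, dip direction 180°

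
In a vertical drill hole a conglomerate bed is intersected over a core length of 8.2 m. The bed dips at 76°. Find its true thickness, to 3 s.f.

True thickness t = h · cos(dip) = 8.2 × cos 76°
t = 8.2 × 0.2419 = 1.984 m

1.98 m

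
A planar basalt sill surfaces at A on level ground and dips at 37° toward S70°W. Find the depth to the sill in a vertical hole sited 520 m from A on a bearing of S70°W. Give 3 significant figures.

The hole is directly down-dip from the outcrop, so the down-dip offset is 520 m.
Depth = down-dip offset × tan(dip) = 520.00 × tan 37° = 520.00 × 0.7536
Depth = 391.85 m

392 m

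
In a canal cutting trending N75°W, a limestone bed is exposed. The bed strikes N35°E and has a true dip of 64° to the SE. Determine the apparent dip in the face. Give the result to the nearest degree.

The section lies 70° from the strike.
tan α = tan 64° × sin 70° = 2.0503 × 0.9397 = 1.9267
α = arctan(1.9267) = 62.57°

63°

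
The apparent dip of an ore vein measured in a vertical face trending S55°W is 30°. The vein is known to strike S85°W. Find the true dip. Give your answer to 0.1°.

49.1°

β = acute angle between strike S85°W and section S55°W = 30°.
tan(true dip) = tan 30° / sin 30° = 1.1547
δ = arctan(1.1547) = 49.11°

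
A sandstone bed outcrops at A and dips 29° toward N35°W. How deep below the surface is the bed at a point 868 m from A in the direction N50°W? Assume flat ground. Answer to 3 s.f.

465 m

The hole lies 15° from the dip direction, so the down-dip offset is 868 × cos 15° = 838.42 m.
Depth = down-dip offset × tan(dip) = 838.42 × tan 29° = 838.42 × 0.5543
Depth = 464.75 m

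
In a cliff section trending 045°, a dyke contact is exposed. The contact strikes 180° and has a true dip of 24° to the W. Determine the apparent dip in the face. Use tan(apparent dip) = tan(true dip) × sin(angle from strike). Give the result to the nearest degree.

The section lies 45° from the strike.
tan α = tan 24° × sin 45° = 0.4452 × 0.7071 = 0.3148
α = arctan(0.3148) = 17.48°

17°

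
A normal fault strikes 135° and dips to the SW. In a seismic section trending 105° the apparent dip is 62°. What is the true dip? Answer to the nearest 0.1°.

The section is 30° from the strike.
tan δ = tan α / sin β = tan 62° / sin 30° = 1.8807 / 0.5000 = 3.7615
δ = arctan(3.7615) = 75.11°

75.1°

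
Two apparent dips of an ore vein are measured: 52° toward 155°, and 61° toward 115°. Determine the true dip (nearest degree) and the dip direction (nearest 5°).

true dip 61°, dip direction 110°

Represent each trace as a vector plunging at its apparent dip toward its trend (east-north-up frame): v₁ = (0.260, -0.558, -0.788), v₂ = (0.439, -0.205, -0.875).
The plane normal is n = v₁ × v₂ ∝ (0.327, -0.119, 0.192).
Dip δ = arctan(|n_h|/n_z) = arctan(0.347/0.192) = 61.1°.
Dip direction = azimuth of (n_x, n_y) = atan2(0.327, -0.119) = 110°.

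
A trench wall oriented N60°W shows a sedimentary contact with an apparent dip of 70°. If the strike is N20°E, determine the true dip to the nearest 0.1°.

70.3°

The section is 80° from the strike.
tan(true dip) = tan 70° / sin 80° = 2.7899
true dip = arctan 2.7899 = 70.28°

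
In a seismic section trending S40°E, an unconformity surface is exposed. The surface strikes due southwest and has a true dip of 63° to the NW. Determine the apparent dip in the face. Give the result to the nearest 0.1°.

62.9°

Angle between strike (due southwest) and section (S40°E): β = 85°.
tan(apparent dip) = tan 63° · sin 85° = 1.9551
α = arctan(1.9551) = 62.91°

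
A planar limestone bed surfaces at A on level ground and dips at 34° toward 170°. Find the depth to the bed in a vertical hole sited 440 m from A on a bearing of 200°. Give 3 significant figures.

The hole lies 30° from the dip direction, so the down-dip offset is 440 × cos 30° = 381.05 m.
Depth = down-dip offset × tan(dip) = 381.05 × tan 34° = 381.05 × 0.6745
Depth = 257.02 m

257 m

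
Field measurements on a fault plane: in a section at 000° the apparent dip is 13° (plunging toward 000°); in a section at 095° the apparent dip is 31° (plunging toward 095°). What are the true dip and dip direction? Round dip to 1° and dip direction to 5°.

Each apparent-dip line lies in the plane. As unit vectors (x east, y north, z up), v₁ plunges 13°→000° and v₂ plunges 31°→095°.
The plane normal is n = v₁ × v₂ ∝ (0.519, 0.192, 0.832).
tan δ = √(n_x²+n_y²)/n_z = 0.553/0.832, so δ = 33.6°.
Dip direction = azimuth of (n_x, n_y) = atan2(0.519, 0.192) = 70°.

true dip 34°, dip direction 070°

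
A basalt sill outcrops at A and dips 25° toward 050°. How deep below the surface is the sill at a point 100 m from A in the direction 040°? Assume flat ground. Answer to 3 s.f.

45.9 m

The hole lies 10° from the dip direction, so the down-dip offset is 100 × cos 10° = 98.48 m.
Depth = down-dip offset × tan(dip) = 98.48 × tan 25° = 98.48 × 0.4663
Depth = 45.92 m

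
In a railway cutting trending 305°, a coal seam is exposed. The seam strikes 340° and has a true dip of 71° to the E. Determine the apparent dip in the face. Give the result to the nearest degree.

59°

The section lies 35° from the strike.
tan(apparent dip) = tan 71° · sin 35° = 1.6658
α = arctan(1.6658) = 59.02°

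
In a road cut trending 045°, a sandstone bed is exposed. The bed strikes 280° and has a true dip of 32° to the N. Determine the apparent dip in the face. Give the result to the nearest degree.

The strike is 280° and the section trends 045°; the acute angle between them is β = 55°.
tan(apparent dip) = tan 32° · sin 55° = 0.5119
α = arctan(0.5119) = 27.11°

27°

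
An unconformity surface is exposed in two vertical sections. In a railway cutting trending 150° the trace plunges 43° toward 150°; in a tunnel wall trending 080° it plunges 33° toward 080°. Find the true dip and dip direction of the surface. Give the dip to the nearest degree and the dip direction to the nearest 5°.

true dip 45°, dip direction 130°

The two traces are lines in the plane: v₁ = (sin 150°·cos 43°, cos 150°·cos 43°, −sin 43°), v₂ = (sin 80°·cos 33°, cos 80°·cos 33°, −sin 33°).
Cross product v₁ × v₂ gives the pole to the plane: n ∝ (0.444, -0.364, 0.576).
tan δ = √(n_x²+n_y²)/n_z = 0.574/0.576, so δ = 44.9°.
Dip direction = azimuth of (n_x, n_y) = atan2(0.444, -0.364) = 129°.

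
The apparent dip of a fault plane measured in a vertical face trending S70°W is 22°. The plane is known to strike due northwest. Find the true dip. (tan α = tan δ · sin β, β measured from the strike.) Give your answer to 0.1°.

The section is 65° from the strike.
tan δ = tan α / sin β = tan 22° / sin 65° = 0.4040 / 0.9063 = 0.4458
true dip = arctan 0.4458 = 24.03°

24.0°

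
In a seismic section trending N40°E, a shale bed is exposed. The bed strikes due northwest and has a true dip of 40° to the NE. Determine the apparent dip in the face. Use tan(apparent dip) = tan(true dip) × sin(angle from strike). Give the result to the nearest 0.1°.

39.9°

Angle between strike (due northwest) and section (N40°E): β = 85°.
tan(apparent dip) = tan 40° · sin 85° = 0.8359
apparent dip = arctan 0.8359 = 39.89°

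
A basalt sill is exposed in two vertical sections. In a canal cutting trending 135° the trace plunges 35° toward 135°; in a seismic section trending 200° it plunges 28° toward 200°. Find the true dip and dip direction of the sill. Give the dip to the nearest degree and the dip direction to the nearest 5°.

Represent each trace as a vector plunging at its apparent dip toward its trend (east-north-up frame): v₁ = (0.579, -0.579, -0.574), v₂ = (-0.302, -0.830, -0.469).
Cross product v₁ × v₂ gives the pole to the plane: n ∝ (0.204, -0.445, 0.656).
True dip = arccos(n_z / |n|) = arccos(0.8012) = 36.8°.
The horizontal component of n points toward azimuth atan2(n_x, n_y) = 155°, the dip direction.

true dip 37°, dip direction 155°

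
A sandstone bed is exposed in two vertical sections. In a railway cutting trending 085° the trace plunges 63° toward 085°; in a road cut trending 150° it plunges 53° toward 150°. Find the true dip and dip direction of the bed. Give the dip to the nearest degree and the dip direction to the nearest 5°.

true dip 64°, dip direction 100°

Represent each trace as a vector plunging at its apparent dip toward its trend (east-north-up frame): v₁ = (0.452, 0.040, -0.891), v₂ = (0.301, -0.521, -0.799).
The plane normal is n = v₁ × v₂ ∝ (0.496, -0.093, 0.248).
tan δ = √(n_x²+n_y²)/n_z = 0.505/0.248, so δ = 63.9°.
Dip direction = azimuth of (n_x, n_y) = atan2(0.496, -0.093) = 101°.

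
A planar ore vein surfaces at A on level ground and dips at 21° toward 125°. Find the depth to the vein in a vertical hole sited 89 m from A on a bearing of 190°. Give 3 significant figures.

The hole lies 65° from the dip direction, so the down-dip offset is 89 × cos 65° = 37.61 m.
Depth = down-dip offset × tan(dip) = 37.61 × tan 21° = 37.61 × 0.3839
Depth = 14.44 m

14.4 m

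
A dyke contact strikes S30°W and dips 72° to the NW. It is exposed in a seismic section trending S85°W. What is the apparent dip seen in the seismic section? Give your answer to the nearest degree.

The strike is S30°W and the section trends S85°W; the acute angle between them is β = 55°.
tan(apparent dip) = tan 72° · sin 55° = 2.5211
α = arctan(2.5211) = 68.36°

68°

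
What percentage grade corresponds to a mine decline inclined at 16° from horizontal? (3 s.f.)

grade % = 100 × tan 16° = 100 × 0.2867

28.7%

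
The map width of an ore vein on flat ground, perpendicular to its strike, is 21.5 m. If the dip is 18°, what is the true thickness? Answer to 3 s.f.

6.64 m

True thickness t = w · sin(dip) = 21.5 × sin 18°
t = 21.5 × 0.3090 = 6.644 m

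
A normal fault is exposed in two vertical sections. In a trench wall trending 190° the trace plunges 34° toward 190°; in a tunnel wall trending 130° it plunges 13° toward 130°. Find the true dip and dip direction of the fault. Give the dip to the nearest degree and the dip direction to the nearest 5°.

Represent each trace as a vector plunging at its apparent dip toward its trend (east-north-up frame): v₁ = (-0.144, -0.816, -0.559), v₂ = (0.746, -0.626, -0.225).
The plane normal is n = v₁ × v₂ ∝ (-0.167, -0.450, 0.700).
tan δ = √(n_x²+n_y²)/n_z = 0.480/0.700, so δ = 34.4°.
Dip direction = atan2(-0.167, -0.450) = 200° (azimuth of n's horizontal projection).

true dip 34°, dip direction 200°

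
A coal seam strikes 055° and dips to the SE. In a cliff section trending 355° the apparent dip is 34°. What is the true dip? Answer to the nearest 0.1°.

β = acute angle between strike 055° and section 355° = 60°.
tan δ = tan α / sin β = tan 34° / sin 60° = 0.6745 / 0.8660 = 0.7789
true dip = arctan 0.7789 = 37.91°

37.9°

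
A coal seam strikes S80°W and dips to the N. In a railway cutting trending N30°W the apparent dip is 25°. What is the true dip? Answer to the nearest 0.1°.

β = acute angle between strike S80°W and section N30°W = 70°.
tan δ = tan α / sin β = tan 25° / sin 70° = 0.4663 / 0.9397 = 0.4962
δ = arctan(0.4962) = 26.39°

26.4°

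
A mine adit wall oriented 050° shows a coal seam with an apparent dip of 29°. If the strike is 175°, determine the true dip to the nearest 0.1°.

34.1°

β = acute angle between strike 175° and section 050° = 55°.
tan δ = tan α / sin β = tan 29° / sin 55° = 0.5543 / 0.8192 = 0.6767
δ = arctan(0.6767) = 34.09°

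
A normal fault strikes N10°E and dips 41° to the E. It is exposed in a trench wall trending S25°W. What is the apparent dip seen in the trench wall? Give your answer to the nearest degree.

13°

The strike is N10°E and the section trends S25°W; the acute angle between them is β = 15°.
tan(apparent dip) = tan 41° · sin 15° = 0.2250
α = arctan(0.2250) = 12.68°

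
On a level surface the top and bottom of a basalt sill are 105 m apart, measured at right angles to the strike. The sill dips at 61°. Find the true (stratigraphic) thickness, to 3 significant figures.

91.8 m

True thickness t = w · sin(dip) = 105 × sin 61°
t = 105 × 0.8746 = 91.835 m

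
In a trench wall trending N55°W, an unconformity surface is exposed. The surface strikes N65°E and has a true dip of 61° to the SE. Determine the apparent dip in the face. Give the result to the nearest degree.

Angle between strike (N65°E) and section (N55°W): β = 60°.
tan(apparent dip) = tan 61° · sin 60° = 1.5624
apparent dip = arctan 1.5624 = 57.38°

57°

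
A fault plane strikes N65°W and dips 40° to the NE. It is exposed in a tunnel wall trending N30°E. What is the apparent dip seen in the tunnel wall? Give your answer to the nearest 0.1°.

The section lies 85° from the strike.
tan α = tan 40° × sin 85° = 0.8391 × 0.9962 = 0.8359
apparent dip = arctan 0.8359 = 39.89°

39.9°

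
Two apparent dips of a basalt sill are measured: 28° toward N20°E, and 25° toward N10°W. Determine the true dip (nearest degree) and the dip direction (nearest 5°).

The two traces are lines in the plane: v₁ = (sin 20°·cos 28°, cos 20°·cos 28°, −sin 28°), v₂ = (sin 350°·cos 25°, cos 350°·cos 25°, −sin 25°).
n = v₁ × v₂ = (0.068, 0.202, 0.400) (taken with n_z > 0).
Dip δ = arctan(|n_h|/n_z) = arctan(0.213/0.400) = 28.0°.
Dip direction = azimuth of (n_x, n_y) = atan2(0.068, 0.202) = 19°.

true dip 28°, dip direction 020°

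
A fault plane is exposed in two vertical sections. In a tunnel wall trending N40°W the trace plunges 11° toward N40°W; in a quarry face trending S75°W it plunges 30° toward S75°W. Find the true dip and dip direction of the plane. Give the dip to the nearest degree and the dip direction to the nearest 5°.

true dip 30°, dip direction 250°

The two traces are lines in the plane: v₁ = (sin 320°·cos 11°, cos 320°·cos 11°, −sin 11°), v₂ = (sin 255°·cos 30°, cos 255°·cos 30°, −sin 30°).
n = v₁ × v₂ = (-0.419, -0.156, 0.770) (taken with n_z > 0).
Dip δ = arctan(|n_h|/n_z) = arctan(0.447/0.770) = 30.1°.
The horizontal component of n points toward azimuth atan2(n_x, n_y) = 250°, the dip direction.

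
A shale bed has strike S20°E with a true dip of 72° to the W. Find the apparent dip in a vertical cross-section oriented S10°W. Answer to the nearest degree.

The strike is S20°E and the section trends S10°W; the acute angle between them is β = 30°.
tan(apparent dip) = tan 72° · sin 30° = 1.5388
α = arctan(1.5388) = 56.98°

57°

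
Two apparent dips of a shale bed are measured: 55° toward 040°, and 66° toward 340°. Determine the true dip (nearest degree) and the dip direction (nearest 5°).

true dip 66°, dip direction 350°

Represent each trace as a vector plunging at its apparent dip toward its trend (east-north-up frame): v₁ = (0.369, 0.439, -0.819), v₂ = (-0.139, 0.382, -0.914).
Cross product v₁ × v₂ gives the pole to the plane: n ∝ (-0.088, 0.451, 0.202).
True dip = arccos(n_z / |n|) = arccos(0.4026) = 66.3°.
Dip direction = atan2(-0.088, 0.451) = 349° (azimuth of n's horizontal projection).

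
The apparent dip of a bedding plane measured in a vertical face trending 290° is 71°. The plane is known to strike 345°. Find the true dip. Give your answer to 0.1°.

74.2°

The section is 55° from the strike.
tan(true dip) = tan 71° / sin 55° = 3.5454
δ = arctan(3.5454) = 74.25°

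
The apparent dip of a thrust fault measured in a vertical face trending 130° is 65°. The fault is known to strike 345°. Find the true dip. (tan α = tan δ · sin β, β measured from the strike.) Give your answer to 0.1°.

The section is 35° from the strike.
tan(true dip) = tan 65° / sin 35° = 3.7388
true dip = arctan 3.7388 = 75.03°

75.0°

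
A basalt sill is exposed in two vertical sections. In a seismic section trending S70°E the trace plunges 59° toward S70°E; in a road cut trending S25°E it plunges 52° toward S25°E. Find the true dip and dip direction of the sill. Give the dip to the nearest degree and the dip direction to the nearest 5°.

Each apparent-dip line lies in the plane. As unit vectors (x east, y north, z up), v₁ plunges 59°→S70°E and v₂ plunges 52°→S25°E.
The plane normal is n = v₁ × v₂ ∝ (0.339, -0.158, 0.224).
True dip = arccos(n_z / |n|) = arccos(0.5136) = 59.1°.
Dip direction = azimuth of (n_x, n_y) = atan2(0.339, -0.158) = 115°.

true dip 59°, dip direction 115°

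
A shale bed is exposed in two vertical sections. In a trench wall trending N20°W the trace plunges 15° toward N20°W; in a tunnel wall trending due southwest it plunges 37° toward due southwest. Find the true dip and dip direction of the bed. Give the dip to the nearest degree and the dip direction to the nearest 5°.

Represent each trace as a vector plunging at its apparent dip toward its trend (east-north-up frame): v₁ = (-0.330, 0.908, -0.259), v₂ = (-0.565, -0.565, -0.602).
The plane normal is n = v₁ × v₂ ∝ (-0.692, -0.053, 0.699).
Dip δ = arctan(|n_h|/n_z) = arctan(0.694/0.699) = 44.8°.
Dip direction = atan2(-0.692, -0.053) = 266° (azimuth of n's horizontal projection).

true dip 45°, dip direction 265°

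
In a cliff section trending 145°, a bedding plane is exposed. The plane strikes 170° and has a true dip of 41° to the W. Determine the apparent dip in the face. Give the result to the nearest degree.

The section lies 25° from the strike.
tan α = tan 41° × sin 25° = 0.8693 × 0.4226 = 0.3674
α = arctan(0.3674) = 20.17°

20°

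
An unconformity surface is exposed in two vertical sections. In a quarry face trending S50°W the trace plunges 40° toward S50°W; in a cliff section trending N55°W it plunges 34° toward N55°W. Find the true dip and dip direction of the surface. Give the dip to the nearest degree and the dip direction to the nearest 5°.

true dip 44°, dip direction 260°

The two traces are lines in the plane: v₁ = (sin 230°·cos 40°, cos 230°·cos 40°, −sin 40°), v₂ = (sin 305°·cos 34°, cos 305°·cos 34°, −sin 34°).
The plane normal is n = v₁ × v₂ ∝ (-0.581, -0.108, 0.613).
tan δ = √(n_x²+n_y²)/n_z = 0.591/0.613, so δ = 43.9°.
The horizontal component of n points toward azimuth atan2(n_x, n_y) = 259°, the dip direction.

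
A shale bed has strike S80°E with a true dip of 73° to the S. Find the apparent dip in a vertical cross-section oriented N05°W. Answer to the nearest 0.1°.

The strike is S80°E and the section trends N05°W; the acute angle between them is β = 75°.
tan α = tan 73° × sin 75° = 3.2709 × 0.9659 = 3.1594
apparent dip = arctan 3.1594 = 72.44°

72.4°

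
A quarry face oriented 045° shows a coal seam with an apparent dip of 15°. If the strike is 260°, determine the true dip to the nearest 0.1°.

25.0°

The section is 35° from the strike.
tan(true dip) = tan 15° / sin 35° = 0.4672
true dip = arctan 0.4672 = 25.04°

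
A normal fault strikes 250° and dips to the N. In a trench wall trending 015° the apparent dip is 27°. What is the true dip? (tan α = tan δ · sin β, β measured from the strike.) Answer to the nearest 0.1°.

β = acute angle between strike 250° and section 015° = 55°.
tan δ = tan α / sin β = tan 27° / sin 55° = 0.5095 / 0.8192 = 0.6220
true dip = arctan 0.6220 = 31.88°

31.9°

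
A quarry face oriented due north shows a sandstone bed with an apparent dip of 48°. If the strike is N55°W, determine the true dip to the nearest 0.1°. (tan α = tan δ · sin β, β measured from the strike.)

The section is 55° from the strike.
tan δ = tan α / sin β = tan 48° / sin 55° = 1.1106 / 0.8192 = 1.3558
δ = arctan(1.3558) = 53.59°

53.6°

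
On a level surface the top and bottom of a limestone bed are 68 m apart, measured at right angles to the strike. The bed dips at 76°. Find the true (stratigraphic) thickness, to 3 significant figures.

True thickness t = w · sin(dip) = 68 × sin 76°
t = 68 × 0.9703 = 65.980 m

66.0 m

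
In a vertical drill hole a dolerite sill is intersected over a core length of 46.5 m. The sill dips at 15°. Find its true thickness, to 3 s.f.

44.9 m

True thickness t = h · cos(dip) = 46.5 × cos 15°
t = 46.5 × 0.9659 = 44.916 m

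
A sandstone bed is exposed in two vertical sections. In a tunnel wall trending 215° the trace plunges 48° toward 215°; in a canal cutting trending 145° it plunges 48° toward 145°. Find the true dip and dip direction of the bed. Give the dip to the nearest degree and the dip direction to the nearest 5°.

Represent each trace as a vector plunging at its apparent dip toward its trend (east-north-up frame): v₁ = (-0.384, -0.548, -0.743), v₂ = (0.384, -0.548, -0.743).
Cross product v₁ × v₂ gives the pole to the plane: n ∝ (-0.000, -0.570, 0.421).
True dip = arccos(n_z / |n|) = arccos(0.5936) = 53.6°.
Dip direction = atan2(-0.000, -0.570) = 180° (azimuth of n's horizontal projection).

true dip 54°, dip direction 180°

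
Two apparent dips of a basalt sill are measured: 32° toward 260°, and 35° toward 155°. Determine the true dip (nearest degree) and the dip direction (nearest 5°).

Each apparent-dip line lies in the plane. As unit vectors (x east, y north, z up), v₁ plunges 32°→260° and v₂ plunges 35°→155°.
The plane normal is n = v₁ × v₂ ∝ (-0.309, -0.662, 0.671).
Dip δ = arctan(|n_h|/n_z) = arctan(0.731/0.671) = 47.4°.
The horizontal component of n points toward azimuth atan2(n_x, n_y) = 205°, the dip direction.

true dip 47°, dip direction 205°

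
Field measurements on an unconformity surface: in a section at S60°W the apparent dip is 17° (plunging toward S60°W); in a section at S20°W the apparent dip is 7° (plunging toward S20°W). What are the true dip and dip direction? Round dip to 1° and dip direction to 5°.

The two traces are lines in the plane: v₁ = (sin 240°·cos 17°, cos 240°·cos 17°, −sin 17°), v₂ = (sin 200°·cos 7°, cos 200°·cos 7°, −sin 7°).
n = v₁ × v₂ = (-0.214, -0.002, 0.610) (taken with n_z > 0).
Dip δ = arctan(|n_h|/n_z) = arctan(0.214/0.610) = 19.4°.
Dip direction = azimuth of (n_x, n_y) = atan2(-0.214, -0.002) = 270°.

true dip 19°, dip direction 270°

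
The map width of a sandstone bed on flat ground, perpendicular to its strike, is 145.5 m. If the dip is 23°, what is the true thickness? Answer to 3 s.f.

True thickness t = w · sin(dip) = 145.5 × sin 23°
t = 145.5 × 0.3907 = 56.851 m

56.9 m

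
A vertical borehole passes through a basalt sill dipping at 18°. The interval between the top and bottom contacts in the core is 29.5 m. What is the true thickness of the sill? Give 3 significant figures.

True thickness t = h · cos(dip) = 29.5 × cos 18°
t = 29.5 × 0.9511 = 28.056 m

28.1 m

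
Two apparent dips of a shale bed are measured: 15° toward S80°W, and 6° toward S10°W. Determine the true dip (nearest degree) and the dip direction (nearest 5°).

Represent each trace as a vector plunging at its apparent dip toward its trend (east-north-up frame): v₁ = (-0.951, -0.168, -0.259), v₂ = (-0.173, -0.979, -0.105).
Cross product v₁ × v₂ gives the pole to the plane: n ∝ (-0.236, -0.055, 0.903).
Dip δ = arctan(|n_h|/n_z) = arctan(0.242/0.903) = 15.0°.
Dip direction = azimuth of (n_x, n_y) = atan2(-0.236, -0.055) = 257°.

true dip 15°, dip direction 255°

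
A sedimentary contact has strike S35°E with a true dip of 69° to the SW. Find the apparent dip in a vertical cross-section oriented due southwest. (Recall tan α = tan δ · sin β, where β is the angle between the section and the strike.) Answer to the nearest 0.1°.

68.7°

The section lies 80° from the strike.
tan(apparent dip) = tan 69° · sin 80° = 2.5655
α = arctan(2.5655) = 68.70°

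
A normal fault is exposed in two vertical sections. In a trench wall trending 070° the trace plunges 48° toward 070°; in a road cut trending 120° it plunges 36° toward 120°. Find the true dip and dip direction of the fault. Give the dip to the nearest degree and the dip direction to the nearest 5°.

true dip 48°, dip direction 070°

Each apparent-dip line lies in the plane. As unit vectors (x east, y north, z up), v₁ plunges 48°→070° and v₂ plunges 36°→120°.
The plane normal is n = v₁ × v₂ ∝ (0.435, 0.151, 0.415).
True dip = arccos(n_z / |n|) = arccos(0.6691) = 48.0°.
Dip direction = atan2(0.435, 0.151) = 71° (azimuth of n's horizontal projection).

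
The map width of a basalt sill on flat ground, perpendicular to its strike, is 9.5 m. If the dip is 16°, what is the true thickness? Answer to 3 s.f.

True thickness t = w · sin(dip) = 9.5 × sin 16°
t = 9.5 × 0.2756 = 2.619 m

2.62 m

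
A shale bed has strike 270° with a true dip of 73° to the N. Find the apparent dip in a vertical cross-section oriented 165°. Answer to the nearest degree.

The strike is 270° and the section trends 165°; the acute angle between them is β = 75°.
tan(apparent dip) = tan 73° · sin 75° = 3.1594
apparent dip = arctan 3.1594 = 72.44°

72°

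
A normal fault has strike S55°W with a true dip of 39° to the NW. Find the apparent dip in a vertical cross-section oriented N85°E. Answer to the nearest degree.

22°

Angle between strike (S55°W) and section (N85°E): β = 30°.
tan(apparent dip) = tan 39° · sin 30° = 0.4049
apparent dip = arctan 0.4049 = 22.04°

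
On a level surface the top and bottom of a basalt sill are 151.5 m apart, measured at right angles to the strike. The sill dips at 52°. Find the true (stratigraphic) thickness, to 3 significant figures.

119 m

True thickness t = w · sin(dip) = 151.5 × sin 52°
t = 151.5 × 0.7880 = 119.384 m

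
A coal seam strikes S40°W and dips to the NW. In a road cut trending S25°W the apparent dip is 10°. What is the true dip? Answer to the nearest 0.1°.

34.3°

The section is 15° from the strike.
tan(true dip) = tan 10° / sin 15° = 0.6813
δ = arctan(0.6813) = 34.27°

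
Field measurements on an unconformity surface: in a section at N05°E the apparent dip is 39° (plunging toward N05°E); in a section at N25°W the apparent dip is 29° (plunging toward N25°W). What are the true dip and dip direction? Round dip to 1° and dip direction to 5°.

true dip 41°, dip direction 025°

Represent each trace as a vector plunging at its apparent dip toward its trend (east-north-up frame): v₁ = (0.068, 0.774, -0.629), v₂ = (-0.370, 0.793, -0.485).
The plane normal is n = v₁ × v₂ ∝ (0.124, 0.265, 0.340).
Dip δ = arctan(|n_h|/n_z) = arctan(0.293/0.340) = 40.7°.
Dip direction = atan2(0.124, 0.265) = 25° (azimuth of n's horizontal projection).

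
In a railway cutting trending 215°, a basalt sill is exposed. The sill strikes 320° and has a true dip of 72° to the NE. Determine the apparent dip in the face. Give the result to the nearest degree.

The section lies 75° from the strike.
tan(apparent dip) = tan 72° · sin 75° = 2.9728
α = arctan(2.9728) = 71.41°

71°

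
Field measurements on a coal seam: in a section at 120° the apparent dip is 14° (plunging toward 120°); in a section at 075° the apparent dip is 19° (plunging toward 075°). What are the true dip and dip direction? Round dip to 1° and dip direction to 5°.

Represent each trace as a vector plunging at its apparent dip toward its trend (east-north-up frame): v₁ = (0.840, -0.485, -0.242), v₂ = (0.913, 0.245, -0.326).
The plane normal is n = v₁ × v₂ ∝ (0.217, 0.053, 0.649).
tan δ = √(n_x²+n_y²)/n_z = 0.223/0.649, so δ = 19.0°.
The horizontal component of n points toward azimuth atan2(n_x, n_y) = 76°, the dip direction.

true dip 19°, dip direction 075°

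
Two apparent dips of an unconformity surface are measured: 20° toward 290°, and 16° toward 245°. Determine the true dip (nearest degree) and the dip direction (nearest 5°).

true dip 20°, dip direction 285°

The two traces are lines in the plane: v₁ = (sin 290°·cos 20°, cos 290°·cos 20°, −sin 20°), v₂ = (sin 245°·cos 16°, cos 245°·cos 16°, −sin 16°).
n = v₁ × v₂ = (-0.228, 0.055, 0.639) (taken with n_z > 0).
Dip δ = arctan(|n_h|/n_z) = arctan(0.234/0.639) = 20.1°.
Dip direction = atan2(-0.228, 0.055) = 283° (azimuth of n's horizontal projection).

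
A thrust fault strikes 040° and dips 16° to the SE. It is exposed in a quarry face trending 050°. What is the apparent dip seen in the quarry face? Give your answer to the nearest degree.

3°

The section lies 10° from the strike.
tan(apparent dip) = tan 16° · sin 10° = 0.0498
α = arctan(0.0498) = 2.85°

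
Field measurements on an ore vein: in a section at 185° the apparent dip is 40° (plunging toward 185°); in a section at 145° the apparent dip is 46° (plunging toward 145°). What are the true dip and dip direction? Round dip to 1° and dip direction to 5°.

true dip 46°, dip direction 150°

The two traces are lines in the plane: v₁ = (sin 185°·cos 40°, cos 185°·cos 40°, −sin 40°), v₂ = (sin 145°·cos 46°, cos 145°·cos 46°, −sin 46°).
The plane normal is n = v₁ × v₂ ∝ (0.183, -0.304, 0.342).
True dip = arccos(n_z / |n|) = arccos(0.6938) = 46.1°.
Dip direction = atan2(0.183, -0.304) = 149° (azimuth of n's horizontal projection).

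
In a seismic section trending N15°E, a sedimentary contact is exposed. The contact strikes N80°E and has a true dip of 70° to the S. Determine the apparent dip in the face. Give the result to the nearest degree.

68°

The section lies 65° from the strike.
tan(apparent dip) = tan 70° · sin 65° = 2.4901
α = arctan(2.4901) = 68.12°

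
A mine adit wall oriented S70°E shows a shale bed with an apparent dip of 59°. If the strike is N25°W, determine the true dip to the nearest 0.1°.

67.0°

The section is 45° from the strike.
tan(true dip) = tan 59° / sin 45° = 2.3536
δ = arctan(2.3536) = 66.98°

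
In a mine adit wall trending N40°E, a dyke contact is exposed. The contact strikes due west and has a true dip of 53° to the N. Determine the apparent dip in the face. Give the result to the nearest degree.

45°

Angle between strike (due west) and section (N40°E): β = 50°.
tan α = tan 53° × sin 50° = 1.3270 × 0.7660 = 1.0166
α = arctan(1.0166) = 45.47°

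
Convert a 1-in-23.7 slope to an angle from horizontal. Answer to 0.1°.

2.4°

tan θ = 1/23.7 = 0.0422
θ = arctan(0.0422) = 2.42°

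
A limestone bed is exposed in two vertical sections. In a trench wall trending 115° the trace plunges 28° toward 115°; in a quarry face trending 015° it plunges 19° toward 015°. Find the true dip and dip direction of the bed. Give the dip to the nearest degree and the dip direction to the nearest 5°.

true dip 35°, dip direction 075°

Each apparent-dip line lies in the plane. As unit vectors (x east, y north, z up), v₁ plunges 28°→115° and v₂ plunges 19°→015°.
The plane normal is n = v₁ × v₂ ∝ (0.550, 0.146, 0.822).
True dip = arccos(n_z / |n|) = arccos(0.8222) = 34.7°.
The horizontal component of n points toward azimuth atan2(n_x, n_y) = 75°, the dip direction.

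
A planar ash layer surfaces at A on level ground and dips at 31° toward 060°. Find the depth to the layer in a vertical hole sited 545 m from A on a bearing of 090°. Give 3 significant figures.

The hole lies 30° from the dip direction, so the down-dip offset is 545 × cos 30° = 471.98 m.
Depth = down-dip offset × tan(dip) = 471.98 × tan 31° = 471.98 × 0.6009
Depth = 283.60 m

284 m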